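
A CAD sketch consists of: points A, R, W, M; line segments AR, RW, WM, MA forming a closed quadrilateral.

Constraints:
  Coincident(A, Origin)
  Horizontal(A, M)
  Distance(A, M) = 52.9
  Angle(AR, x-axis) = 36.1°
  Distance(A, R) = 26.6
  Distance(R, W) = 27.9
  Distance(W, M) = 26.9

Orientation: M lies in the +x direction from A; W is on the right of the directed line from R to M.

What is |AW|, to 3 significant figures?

30.7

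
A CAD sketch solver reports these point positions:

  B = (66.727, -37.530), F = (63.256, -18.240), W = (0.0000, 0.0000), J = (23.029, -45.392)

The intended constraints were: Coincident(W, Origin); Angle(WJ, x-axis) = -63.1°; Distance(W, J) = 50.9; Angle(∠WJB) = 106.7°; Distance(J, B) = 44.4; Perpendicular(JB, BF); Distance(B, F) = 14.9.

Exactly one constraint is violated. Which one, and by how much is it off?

Distance(B, F) = 14.9 — off by 4.70.

W = (0.00, 0.00) ✓; WJ at -63.10° ✓; |WJ| = 50.90 ✓; ∠WJB = 106.7° ✓; |JB| = 44.40 ✓; ∠(JB, BF) = 90.00° ✓; |BF| = 19.60 ✗.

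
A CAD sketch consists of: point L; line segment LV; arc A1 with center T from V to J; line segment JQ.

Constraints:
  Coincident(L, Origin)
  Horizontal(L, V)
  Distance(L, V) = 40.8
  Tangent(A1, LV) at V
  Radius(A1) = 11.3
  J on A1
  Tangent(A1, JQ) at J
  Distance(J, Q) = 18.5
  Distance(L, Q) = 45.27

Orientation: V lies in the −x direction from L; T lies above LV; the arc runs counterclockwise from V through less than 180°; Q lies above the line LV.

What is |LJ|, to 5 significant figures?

32.422

Checks: |TJ| = 11.30 ✓; ∠(TJ, JQ) = 90.00° ✓; |JQ| = 18.50 ✓; |LQ| = 45.27 ✓.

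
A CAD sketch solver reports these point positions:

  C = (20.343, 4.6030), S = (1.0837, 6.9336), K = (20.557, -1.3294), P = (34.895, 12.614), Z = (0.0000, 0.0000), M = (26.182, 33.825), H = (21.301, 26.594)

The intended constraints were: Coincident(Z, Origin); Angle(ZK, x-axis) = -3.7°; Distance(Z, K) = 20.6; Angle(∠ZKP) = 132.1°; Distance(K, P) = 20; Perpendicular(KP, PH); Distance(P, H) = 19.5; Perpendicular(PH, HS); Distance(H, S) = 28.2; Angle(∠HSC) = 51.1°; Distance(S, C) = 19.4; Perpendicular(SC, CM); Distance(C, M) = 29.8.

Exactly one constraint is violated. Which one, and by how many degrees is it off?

Perpendicular(SC, CM) — off by 4.40°.

Z = (0.00, 0.00) ✓; ZK at -3.700° ✓; |ZK| = 20.60 ✓; ∠ZKP = 132.1° ✓; |KP| = 20.00 ✓; ∠(KP, PH) = 90.00° ✓; |PH| = 19.50 ✓; ∠(PH, HS) = 90.00° ✓; |HS| = 28.20 ✓; ∠HSC = 51.10° ✓; |SC| = 19.40 ✓; ∠(SC, CM) = 85.60° ✗; |CM| = 29.80 ✓.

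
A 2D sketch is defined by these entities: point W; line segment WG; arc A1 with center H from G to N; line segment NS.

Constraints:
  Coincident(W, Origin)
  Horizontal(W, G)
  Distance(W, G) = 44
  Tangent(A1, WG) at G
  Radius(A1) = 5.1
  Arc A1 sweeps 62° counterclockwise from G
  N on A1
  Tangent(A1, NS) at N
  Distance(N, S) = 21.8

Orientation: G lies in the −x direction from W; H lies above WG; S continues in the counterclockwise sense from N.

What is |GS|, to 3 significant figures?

26.4

On A1, G sits at bearing -90° from H; a 62° counterclockwise sweep puts N at bearing -28°, so N = H + 5.1·(cos -28°, sin -28°) = (-39.5, 2.71). Since A1 is tangent to NS there, HN ⟂ NS, so NS runs along (−sin -28°, cos -28°); with |NS| = 21.8, S = (-29.3, 22.0). Then |GS| = |S − G| = 26.4.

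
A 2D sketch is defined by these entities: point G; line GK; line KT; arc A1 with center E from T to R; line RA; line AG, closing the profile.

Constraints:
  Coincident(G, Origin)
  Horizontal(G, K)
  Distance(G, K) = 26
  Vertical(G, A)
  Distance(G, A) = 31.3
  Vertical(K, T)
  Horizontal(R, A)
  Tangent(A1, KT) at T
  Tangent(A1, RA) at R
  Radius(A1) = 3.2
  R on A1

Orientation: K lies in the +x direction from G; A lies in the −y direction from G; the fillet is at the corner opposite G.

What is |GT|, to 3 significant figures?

38.3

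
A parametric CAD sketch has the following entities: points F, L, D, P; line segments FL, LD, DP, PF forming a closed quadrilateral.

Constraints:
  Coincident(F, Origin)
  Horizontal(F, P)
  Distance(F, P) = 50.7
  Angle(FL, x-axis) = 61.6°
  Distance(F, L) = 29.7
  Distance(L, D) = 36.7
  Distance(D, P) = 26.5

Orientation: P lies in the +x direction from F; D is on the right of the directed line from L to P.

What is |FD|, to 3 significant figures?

27.1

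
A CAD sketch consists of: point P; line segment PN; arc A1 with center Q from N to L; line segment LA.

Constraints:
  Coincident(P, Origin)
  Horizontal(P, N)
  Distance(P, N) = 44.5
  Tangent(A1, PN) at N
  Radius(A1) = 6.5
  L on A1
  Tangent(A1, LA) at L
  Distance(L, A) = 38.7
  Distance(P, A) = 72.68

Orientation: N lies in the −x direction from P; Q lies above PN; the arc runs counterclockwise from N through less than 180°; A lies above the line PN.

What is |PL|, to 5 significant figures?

40.106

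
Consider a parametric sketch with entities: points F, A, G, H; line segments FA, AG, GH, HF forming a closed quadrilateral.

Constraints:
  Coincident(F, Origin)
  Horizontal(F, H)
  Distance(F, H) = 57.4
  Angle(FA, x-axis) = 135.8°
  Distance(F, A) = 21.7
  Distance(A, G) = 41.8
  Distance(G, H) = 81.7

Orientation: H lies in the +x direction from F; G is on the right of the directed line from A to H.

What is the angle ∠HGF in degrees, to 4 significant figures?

34.15°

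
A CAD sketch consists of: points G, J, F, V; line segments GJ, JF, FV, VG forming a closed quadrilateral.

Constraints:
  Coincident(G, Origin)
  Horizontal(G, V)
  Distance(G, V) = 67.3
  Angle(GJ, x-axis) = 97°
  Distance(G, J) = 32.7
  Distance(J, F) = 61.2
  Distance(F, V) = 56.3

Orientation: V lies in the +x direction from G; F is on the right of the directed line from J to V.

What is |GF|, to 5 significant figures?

30.232

Checks: |JF| = 61.20 ✓; |FV| = 56.30 ✓.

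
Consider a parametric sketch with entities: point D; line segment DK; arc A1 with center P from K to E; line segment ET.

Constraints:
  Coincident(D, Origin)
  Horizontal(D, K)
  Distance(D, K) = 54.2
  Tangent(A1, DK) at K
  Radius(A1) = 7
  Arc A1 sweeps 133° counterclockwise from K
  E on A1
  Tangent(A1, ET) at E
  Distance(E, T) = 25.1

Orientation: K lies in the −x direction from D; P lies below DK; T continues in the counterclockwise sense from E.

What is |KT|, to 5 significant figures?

32.432

On A1, K sits at bearing 90° from P; a 133° counterclockwise sweep puts E at bearing 223°, so E = P + 7.0·(cos 223°, sin 223°) = (-59.319, -11.774). The tangent condition forces PE to be normal to ET, so ET runs along (−sin 223°, cos 223°); with |ET| = 25.1, T = (-42.201, -30.131). Then |KT| = |T − K| = 32.432.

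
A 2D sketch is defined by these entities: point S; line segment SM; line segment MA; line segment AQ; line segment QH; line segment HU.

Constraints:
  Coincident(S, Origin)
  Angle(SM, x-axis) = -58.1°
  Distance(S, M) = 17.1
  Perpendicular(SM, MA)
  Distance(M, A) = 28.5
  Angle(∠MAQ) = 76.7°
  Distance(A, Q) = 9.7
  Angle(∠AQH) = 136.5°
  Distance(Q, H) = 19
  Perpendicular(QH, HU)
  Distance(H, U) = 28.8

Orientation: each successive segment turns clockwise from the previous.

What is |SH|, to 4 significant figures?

10.73

S is at the origin; SM runs at -58.1° with length 17.1, so M = (9.036, -14.52). SM ⟂ MA, so MA runs at -148.1°; with |MA| = 28.5, A = (-15.16, -29.58). ∠MAQ = 76.7° gives AQ at 108.6° from the x-axis; with |AQ| = 9.7, Q = (-18.25, -20.38). ∠AQH = 136.5° gives QH at 65.10° from the x-axis; with |QH| = 19.0, H = (-10.25, -3.151). Then |SH| = |H − S| = 10.73.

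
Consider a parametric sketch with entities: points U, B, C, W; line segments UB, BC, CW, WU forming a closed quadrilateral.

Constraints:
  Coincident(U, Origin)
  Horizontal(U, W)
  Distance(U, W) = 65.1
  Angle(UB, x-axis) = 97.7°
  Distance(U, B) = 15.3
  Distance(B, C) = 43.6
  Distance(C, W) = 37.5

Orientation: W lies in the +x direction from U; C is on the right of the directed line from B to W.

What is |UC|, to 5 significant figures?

33.419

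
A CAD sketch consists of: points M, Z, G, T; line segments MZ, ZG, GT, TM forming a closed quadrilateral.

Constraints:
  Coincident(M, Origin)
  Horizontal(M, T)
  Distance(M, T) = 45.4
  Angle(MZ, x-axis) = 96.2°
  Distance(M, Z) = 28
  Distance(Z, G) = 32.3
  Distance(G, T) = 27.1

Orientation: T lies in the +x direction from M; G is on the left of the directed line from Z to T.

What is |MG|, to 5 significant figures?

35.639

Checks: |ZG| = 32.30 ✓; |GT| = 27.10 ✓.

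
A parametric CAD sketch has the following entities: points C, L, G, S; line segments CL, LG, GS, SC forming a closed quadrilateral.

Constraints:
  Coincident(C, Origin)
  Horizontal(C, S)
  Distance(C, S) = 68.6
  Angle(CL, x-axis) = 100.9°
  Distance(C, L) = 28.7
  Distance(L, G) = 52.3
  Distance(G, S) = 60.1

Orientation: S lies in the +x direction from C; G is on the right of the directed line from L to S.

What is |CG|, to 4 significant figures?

24.36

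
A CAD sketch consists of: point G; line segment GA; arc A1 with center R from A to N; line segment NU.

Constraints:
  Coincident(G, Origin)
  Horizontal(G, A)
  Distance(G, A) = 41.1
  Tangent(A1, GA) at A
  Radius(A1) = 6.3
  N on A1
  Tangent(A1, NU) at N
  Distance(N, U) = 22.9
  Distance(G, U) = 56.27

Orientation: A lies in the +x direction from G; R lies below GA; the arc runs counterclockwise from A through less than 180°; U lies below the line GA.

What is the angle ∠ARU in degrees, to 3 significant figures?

162°

Checks: |RN| = 6.300 ✓; ∠(RN, NU) = 90.00° ✓; |NU| = 22.90 ✓; |GU| = 56.27 ✓.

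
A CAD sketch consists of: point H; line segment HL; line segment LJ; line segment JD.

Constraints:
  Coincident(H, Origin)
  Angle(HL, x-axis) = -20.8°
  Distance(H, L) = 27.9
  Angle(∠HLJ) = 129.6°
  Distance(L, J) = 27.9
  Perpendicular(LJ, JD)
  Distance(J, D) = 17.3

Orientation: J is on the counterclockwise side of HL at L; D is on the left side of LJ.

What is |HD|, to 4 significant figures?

45.88

H is at the origin; HL runs at -20.8° with length 27.9, so L = 27.9·(cos -20.8°, sin -20.8°) = (26.08, -9.907). ∠HLJ = 129.6°, so LJ runs at -20.8° + (180° − 129.6°) = 29.60° from the x-axis; with |LJ| = 27.9, J = L + 27.9·(cos 29.60°, sin 29.60°) = (50.34, 3.873). LJ ⟂ JD; with |JD| = 17.3 on the left of LJ, D = J + 17.3·(-0.4939, 0.8695) = (41.80, 18.92). Then |HD| = |D − H| = 45.88.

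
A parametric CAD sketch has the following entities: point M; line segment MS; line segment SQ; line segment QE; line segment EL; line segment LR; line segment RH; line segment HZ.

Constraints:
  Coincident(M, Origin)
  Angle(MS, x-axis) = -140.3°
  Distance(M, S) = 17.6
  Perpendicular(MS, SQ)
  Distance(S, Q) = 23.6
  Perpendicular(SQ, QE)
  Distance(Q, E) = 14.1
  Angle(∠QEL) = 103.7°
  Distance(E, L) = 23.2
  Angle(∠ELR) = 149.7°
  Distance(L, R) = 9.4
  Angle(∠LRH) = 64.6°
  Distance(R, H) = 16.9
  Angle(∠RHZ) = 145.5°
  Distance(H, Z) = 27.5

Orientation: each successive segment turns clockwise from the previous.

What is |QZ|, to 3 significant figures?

6.82

M is at the origin; MS runs at -140.3° with length 17.6, so S = (-13.5, -11.2). The perpendicularity gives SQ at right angles to MS, so SQ runs at 130°; with |SQ| = 23.6, Q = (-28.6, 6.92). SQ ⟂ QE, so QE runs at 39.7°; with |QE| = 14.1, E = (-17.8, 15.9). ∠QEL = 103.7° gives EL at -36.6° from the x-axis; with |EL| = 23.2, L = (0.858, 2.09). ∠ELR = 149.7° gives LR at -66.9° from the x-axis; with |LR| = 9.4, R = (4.55, -6.56). ∠LRH = 64.6° gives RH at 178° from the x-axis; with |RH| = 16.9, H = (-12.3, -5.88). ∠RHZ = 145.5° gives HZ at 143° from the x-axis; with |HZ| = 27.5, Z = (-34.4, 10.6). Then |QZ| = |Z − Q| = 6.82.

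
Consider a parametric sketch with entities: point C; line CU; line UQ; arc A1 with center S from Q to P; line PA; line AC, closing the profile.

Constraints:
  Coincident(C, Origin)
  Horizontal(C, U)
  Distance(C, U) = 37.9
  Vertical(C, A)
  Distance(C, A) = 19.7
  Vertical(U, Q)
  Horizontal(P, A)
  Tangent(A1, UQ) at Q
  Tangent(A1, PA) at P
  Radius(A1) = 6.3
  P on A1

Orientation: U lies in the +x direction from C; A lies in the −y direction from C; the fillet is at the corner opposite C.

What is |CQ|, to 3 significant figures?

40.2

C is at the origin; C and U share the same y with |CU| = 37.9 and U on the +x side, so U = (37.9, 0.00). C and A share the same x with |CA| = 19.7 and A on the −y side, so A = (0.00, -19.7). The virtual corner opposite C is at (37.9, -19.7). Tangency of A1 to UQ means the radius SQ is perpendicular to UQ and tangency of A1 to PA means the radius SP is perpendicular to PA, with radius 6.3, so the center S sits 6.3 in from both sides at S = (31.6, -13.4). That places the tangent points at Q = (37.9, -13.4) on UQ and P = (31.6, -19.7) on PA. Then |CQ| = |Q − C| = 40.2.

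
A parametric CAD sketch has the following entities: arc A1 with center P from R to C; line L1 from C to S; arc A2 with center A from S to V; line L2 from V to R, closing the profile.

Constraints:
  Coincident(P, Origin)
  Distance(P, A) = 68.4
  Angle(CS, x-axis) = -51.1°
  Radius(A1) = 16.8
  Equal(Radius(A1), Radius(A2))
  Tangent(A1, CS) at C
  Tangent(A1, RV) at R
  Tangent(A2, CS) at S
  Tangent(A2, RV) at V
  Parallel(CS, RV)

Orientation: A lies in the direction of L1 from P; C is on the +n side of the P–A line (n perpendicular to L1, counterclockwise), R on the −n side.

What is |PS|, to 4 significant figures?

70.43

The slot axis is L1's direction at -51.1°, so u = (cos -51.1°, sin -51.1°) = (0.6280, -0.7782) and n = (−sin -51.1°, cos -51.1°) = (0.7782, 0.6280). P is at the origin and A lies 68.4 along u from P, so A = 68.4·u = (42.95, -53.23). Tangency of A1 to both parallel lines with radius 16.8 puts C and R at P ± 16.8·n: C = (13.07, 10.55), R = (-13.07, -10.55). Equal radii place S and V the same way about A: S = A + 16.8·n = (56.03, -42.68), V = A − 16.8·n = (29.88, -63.78). Then |PS| = |S − P| = 70.43.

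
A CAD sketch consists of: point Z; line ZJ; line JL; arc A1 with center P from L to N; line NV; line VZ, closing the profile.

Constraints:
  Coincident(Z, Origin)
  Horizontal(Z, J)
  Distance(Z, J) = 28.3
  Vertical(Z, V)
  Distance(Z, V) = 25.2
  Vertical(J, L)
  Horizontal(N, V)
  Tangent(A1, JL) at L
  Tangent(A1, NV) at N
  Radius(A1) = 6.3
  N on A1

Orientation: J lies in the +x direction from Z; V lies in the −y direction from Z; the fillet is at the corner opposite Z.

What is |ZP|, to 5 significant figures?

29.004

Z is at the origin; ZJ is horizontal with |ZJ| = 28.3 and J on the +x side, so J = (28.300, 0.0000). Z and V share the same x with |ZV| = 25.2 and V on the −y side, so V = (0.0000, -25.200). The virtual corner opposite Z is at (28.300, -25.200). Since A1 is tangent to JL there, PL ⟂ JL and the tangent condition forces PN to be normal to NV, with radius 6.3, so the center P sits 6.3 in from both sides at P = (22.000, -18.900). Then |ZP| = |P − Z| = 29.004.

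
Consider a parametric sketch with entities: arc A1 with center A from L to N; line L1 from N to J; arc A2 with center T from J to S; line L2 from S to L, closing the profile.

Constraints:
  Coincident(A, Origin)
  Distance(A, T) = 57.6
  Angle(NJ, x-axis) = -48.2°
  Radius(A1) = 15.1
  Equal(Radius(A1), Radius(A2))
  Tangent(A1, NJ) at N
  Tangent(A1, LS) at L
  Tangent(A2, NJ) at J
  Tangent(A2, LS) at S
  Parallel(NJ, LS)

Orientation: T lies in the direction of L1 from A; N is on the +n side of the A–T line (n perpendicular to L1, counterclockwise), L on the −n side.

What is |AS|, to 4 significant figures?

59.55

Tangency of A1 to both parallel lines with radius 15.1 puts N and L at A ± 15.1·n: N = (11.26, 10.06), L = (-11.26, -10.06). Equal radii place J and S the same way about T: J = T + 15.1·n = (49.65, -32.87), S = T − 15.1·n = (27.14, -53.00). Then |AS| = |S − A| = 59.55.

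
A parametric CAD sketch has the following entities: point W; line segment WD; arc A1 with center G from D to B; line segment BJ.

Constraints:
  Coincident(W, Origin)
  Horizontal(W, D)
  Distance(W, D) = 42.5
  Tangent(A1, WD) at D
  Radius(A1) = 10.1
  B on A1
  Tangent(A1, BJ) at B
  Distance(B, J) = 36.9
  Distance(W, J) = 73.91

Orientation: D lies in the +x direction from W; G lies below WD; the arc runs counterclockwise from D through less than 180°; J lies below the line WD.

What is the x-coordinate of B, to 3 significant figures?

34.8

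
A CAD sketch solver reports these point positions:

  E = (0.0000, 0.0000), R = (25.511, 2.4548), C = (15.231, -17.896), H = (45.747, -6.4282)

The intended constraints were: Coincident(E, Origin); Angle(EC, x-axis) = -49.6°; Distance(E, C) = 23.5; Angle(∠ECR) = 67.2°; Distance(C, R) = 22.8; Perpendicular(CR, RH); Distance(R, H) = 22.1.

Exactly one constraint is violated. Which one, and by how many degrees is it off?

Perpendicular(CR, RH) — off by 3.10°.

E = (0.00, 0.00) ✓; EC at -49.60° ✓; |EC| = 23.50 ✓; ∠ECR = 67.20° ✓; |CR| = 22.80 ✓; ∠(CR, RH) = 86.90° ✗; |RH| = 22.10 ✓.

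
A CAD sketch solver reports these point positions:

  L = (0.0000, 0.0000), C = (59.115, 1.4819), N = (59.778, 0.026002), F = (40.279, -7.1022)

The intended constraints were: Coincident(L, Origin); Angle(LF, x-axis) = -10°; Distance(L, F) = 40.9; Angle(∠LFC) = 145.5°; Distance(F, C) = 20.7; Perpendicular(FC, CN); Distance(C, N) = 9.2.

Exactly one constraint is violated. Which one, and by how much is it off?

Distance(C, N) = 9.2 — off by 7.60.

L = (0.00, 0.00) ✓; LF at -10.00° ✓; |LF| = 40.90 ✓; ∠LFC = 145.5° ✓; |FC| = 20.70 ✓; ∠(FC, CN) = 90.02° ✓; |CN| = 1.600 ✗.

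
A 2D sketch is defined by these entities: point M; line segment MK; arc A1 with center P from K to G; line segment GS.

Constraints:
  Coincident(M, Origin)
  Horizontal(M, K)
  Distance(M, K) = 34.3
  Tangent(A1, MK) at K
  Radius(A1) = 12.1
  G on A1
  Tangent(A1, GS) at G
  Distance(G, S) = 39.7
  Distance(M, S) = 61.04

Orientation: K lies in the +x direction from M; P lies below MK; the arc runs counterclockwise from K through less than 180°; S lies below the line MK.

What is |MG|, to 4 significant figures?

26.59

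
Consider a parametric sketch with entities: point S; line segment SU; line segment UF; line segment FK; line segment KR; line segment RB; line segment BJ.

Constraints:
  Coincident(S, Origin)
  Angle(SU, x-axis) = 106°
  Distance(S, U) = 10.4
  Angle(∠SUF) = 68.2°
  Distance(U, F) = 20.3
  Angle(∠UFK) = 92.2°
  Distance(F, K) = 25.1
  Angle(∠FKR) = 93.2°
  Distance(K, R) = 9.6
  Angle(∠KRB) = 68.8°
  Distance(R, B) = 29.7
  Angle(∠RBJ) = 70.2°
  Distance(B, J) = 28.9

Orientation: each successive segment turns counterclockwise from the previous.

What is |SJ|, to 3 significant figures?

39.7

∠KRB = 68.8° gives RB at 144° from the x-axis; with |RB| = 29.7, B = (-20.1, -0.0852). ∠RBJ = 70.2° gives BJ at -107° from the x-axis; with |BJ| = 28.9, J = (-28.4, -27.8). Then |SJ| = |J − S| = 39.7.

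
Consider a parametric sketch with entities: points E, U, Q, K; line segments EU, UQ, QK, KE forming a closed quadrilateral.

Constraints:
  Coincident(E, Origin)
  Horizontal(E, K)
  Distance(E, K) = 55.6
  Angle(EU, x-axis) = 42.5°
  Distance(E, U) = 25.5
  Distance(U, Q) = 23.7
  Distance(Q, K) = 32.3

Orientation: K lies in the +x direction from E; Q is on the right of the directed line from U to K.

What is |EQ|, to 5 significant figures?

24.575

E is at the origin; EK is horizontal with |EK| = 55.6 and K in +x, so K = (55.6, 0). EU runs at 42.5° with |EU| = 25.5, so U = (18.801, 17.228). Q is determined by |UQ| = 23.7 and |QK| = 32.3 together: it lies at the intersection of circle(U, 23.7) and circle(K, 32.3). With |UK| = 40.632, the foot of the radical line on UK is 14.390 from U and the perpendicular offset is √(23.7² − 14.390²) = 18.831. Taking the right-of-UK solution: Q = (23.849, -5.9286).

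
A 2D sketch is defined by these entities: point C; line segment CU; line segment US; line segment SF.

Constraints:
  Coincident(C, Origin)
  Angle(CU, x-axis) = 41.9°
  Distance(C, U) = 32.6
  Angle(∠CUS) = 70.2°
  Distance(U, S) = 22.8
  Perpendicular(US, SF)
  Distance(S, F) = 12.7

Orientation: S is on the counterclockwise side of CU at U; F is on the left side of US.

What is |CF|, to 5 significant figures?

21.477

C is at the origin; CU runs at 41.9° with length 32.6, so U = 32.6·(cos 41.9°, sin 41.9°) = (24.265, 21.771). ∠CUS = 70.2°, so US runs at 41.9° + (180° − 70.2°) = 151.70° from the x-axis; with |US| = 22.8, S = U + 22.8·(cos 151.70°, sin 151.70°) = (4.1897, 32.581). The perpendicularity gives SF at right angles to US; with |SF| = 12.7 on the left of US, F = S + 12.7·(-0.47409, -0.88048) = (-1.8312, 21.398). Then |CF| = |F − C| = 21.477.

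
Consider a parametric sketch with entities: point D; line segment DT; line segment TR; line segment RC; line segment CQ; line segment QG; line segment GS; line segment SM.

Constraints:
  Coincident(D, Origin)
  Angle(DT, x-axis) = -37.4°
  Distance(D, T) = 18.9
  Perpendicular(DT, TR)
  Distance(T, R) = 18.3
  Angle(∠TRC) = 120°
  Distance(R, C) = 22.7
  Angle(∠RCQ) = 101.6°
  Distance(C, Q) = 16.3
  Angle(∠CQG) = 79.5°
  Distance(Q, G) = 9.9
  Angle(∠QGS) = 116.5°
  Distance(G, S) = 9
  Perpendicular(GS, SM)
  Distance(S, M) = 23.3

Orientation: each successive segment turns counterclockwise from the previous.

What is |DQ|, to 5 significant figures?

20.952

∠TRC = 120.0° gives RC at 112.60° from the x-axis; with |RC| = 22.7, C = (17.406, 24.015). ∠RCQ = 101.6° gives CQ at -169.00° from the x-axis; with |CQ| = 16.3, Q = (1.4054, 20.905). Then |DQ| = |Q − D| = 20.952.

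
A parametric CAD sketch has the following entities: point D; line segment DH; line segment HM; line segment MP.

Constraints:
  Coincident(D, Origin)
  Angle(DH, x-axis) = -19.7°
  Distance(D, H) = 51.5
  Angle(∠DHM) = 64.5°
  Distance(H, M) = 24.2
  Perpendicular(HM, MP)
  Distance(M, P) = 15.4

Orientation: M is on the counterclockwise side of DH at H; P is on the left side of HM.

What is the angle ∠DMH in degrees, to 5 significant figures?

87.501°

D is at the origin; DH runs at -19.7° with length 51.5, so H = 51.5·(cos -19.7°, sin -19.7°) = (48.486, -17.360). ∠DHM = 64.5°, so HM runs at -19.7° + (180° − 64.5°) = 95.800° from the x-axis; with |HM| = 24.2, M = H + 24.2·(cos 95.800°, sin 95.800°) = (46.040, 6.7157). Then cos ∠DMH = MD·MH / (|MD||MH|), giving 87.501°.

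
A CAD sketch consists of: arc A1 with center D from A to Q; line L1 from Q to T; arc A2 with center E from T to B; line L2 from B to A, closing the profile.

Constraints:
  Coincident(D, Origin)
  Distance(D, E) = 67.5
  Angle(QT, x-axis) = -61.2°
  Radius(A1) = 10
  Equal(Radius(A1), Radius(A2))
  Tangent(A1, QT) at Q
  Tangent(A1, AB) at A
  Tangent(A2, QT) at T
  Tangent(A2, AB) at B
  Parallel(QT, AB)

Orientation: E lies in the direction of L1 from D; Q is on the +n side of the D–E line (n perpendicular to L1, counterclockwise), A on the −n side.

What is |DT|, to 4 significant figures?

68.24

The slot axis is L1's direction at -61.2°, so u = (cos -61.2°, sin -61.2°) = (0.4818, -0.8763) and n = (−sin -61.2°, cos -61.2°) = (0.8763, 0.4818). D is at the origin and E lies 67.5 along u from D, so E = 67.5·u = (32.52, -59.15). Tangency of A1 to both parallel lines with radius 10.0 puts Q and A at D ± 10.0·n: Q = (8.763, 4.818), A = (-8.763, -4.818). Equal radii place T and B the same way about E: T = E + 10.0·n = (41.28, -54.33), B = E − 10.0·n = (23.76, -63.97). Then |DT| = |T − D| = 68.24.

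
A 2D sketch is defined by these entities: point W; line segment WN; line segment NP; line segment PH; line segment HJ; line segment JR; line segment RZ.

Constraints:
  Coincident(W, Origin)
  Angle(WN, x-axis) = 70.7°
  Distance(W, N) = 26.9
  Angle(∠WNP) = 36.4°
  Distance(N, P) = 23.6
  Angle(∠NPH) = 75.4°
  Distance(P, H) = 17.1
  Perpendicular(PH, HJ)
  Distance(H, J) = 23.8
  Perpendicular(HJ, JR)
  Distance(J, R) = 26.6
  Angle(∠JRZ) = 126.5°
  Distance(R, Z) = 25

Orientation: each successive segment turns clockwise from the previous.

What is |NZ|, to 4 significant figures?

35.85

W is at the origin; WN runs at 70.7° with length 26.9, so N = (8.891, 25.39). ∠WNP = 36.4° gives NP at -72.90° from the x-axis; with |NP| = 23.6, P = (15.83, 2.832). ∠NPH = 75.4° gives PH at -177.5° from the x-axis; with |PH| = 17.1, H = (-1.254, 2.086). PH ⟂ HJ, so HJ runs at 92.50°; with |HJ| = 23.8, J = (-2.292, 25.86). HJ is perpendicular to JR, so JR runs at 2.500°; with |JR| = 26.6, R = (24.28, 27.02). ∠JRZ = 126.5° gives RZ at -51.00° from the x-axis; with |RZ| = 25.0, Z = (40.02, 7.595). Then |NZ| = |Z − N| = 35.85.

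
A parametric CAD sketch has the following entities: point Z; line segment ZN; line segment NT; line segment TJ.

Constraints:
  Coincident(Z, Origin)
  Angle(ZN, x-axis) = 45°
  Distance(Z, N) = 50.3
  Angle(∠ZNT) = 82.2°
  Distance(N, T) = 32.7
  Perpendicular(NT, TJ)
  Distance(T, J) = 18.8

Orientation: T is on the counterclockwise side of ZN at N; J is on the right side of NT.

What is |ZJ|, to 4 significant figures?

73.35

Z is at the origin; ZN runs at 45.0° with length 50.3, so N = 50.3·(cos 45.0°, sin 45.0°) = (35.57, 35.57). ∠ZNT = 82.2°, so NT runs at 45.0° + (180° − 82.2°) = 142.8° from the x-axis; with |NT| = 32.7, T = N + 32.7·(cos 142.8°, sin 142.8°) = (9.521, 55.34). The perpendicularity gives TJ at right angles to NT; with |TJ| = 18.8 on the right of NT, J = T + 18.8·(0.6046, 0.7965) = (20.89, 70.31). Then |ZJ| = |J − Z| = 73.35.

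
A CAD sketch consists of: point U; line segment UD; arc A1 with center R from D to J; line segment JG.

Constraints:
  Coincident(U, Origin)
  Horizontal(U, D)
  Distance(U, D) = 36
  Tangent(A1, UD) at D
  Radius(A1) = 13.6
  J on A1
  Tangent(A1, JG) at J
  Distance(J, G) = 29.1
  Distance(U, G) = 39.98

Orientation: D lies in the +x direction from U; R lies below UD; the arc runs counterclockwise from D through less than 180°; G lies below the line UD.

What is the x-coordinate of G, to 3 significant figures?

14.3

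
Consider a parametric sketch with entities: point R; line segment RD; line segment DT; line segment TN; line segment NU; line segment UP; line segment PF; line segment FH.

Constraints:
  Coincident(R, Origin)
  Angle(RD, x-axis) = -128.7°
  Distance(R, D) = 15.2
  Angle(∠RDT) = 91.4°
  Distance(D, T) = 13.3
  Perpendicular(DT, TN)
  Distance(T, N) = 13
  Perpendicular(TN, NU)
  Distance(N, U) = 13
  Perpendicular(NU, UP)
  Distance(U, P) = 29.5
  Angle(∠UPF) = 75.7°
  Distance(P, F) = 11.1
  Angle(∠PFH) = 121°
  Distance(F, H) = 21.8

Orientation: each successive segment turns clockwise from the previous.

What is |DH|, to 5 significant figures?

18.728

R is at the origin; RD runs at -128.7° with length 15.2, so D = (-9.5037, -11.863). ∠RDT = 91.4° gives DT at 142.70° from the x-axis; with |DT| = 13.3, T = (-20.083, -3.8029). DT ⟂ TN, so TN runs at 52.700°; with |TN| = 13.0, N = (-12.206, 6.5383). TN ⟂ NU, so NU runs at -37.300°; with |NU| = 13.0, U = (-1.8645, -1.3396). NU ⟂ UP, so UP runs at -127.30°; with |UP| = 29.5, P = (-19.741, -24.806). ∠UPF = 75.7° gives PF at 128.40° from the x-axis; with |PF| = 11.1, F = (-26.636, -16.107). ∠PFH = 121.0° gives FH at 69.400° from the x-axis; with |FH| = 21.8, H = (-18.966, 4.2990). Then |DH| = |H − D| = 18.728.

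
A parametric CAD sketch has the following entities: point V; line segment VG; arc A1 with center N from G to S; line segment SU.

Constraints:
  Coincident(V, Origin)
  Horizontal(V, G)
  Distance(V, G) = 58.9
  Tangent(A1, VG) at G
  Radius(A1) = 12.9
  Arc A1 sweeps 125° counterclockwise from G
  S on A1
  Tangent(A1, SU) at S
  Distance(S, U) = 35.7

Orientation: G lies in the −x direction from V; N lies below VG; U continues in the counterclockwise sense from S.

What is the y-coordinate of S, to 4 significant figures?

-20.30

V is at the origin; V and G share the same y with |VG| = 58.9 and G on the −x side, so G = (-58.90, 0.000). Tangency of A1 to VG means the radius NG is perpendicular to VG, so N = G + (0, -12.9) = (-58.90, -12.90). On A1, G sits at bearing 90° from N; a 125° counterclockwise sweep puts S at bearing 215°, so S = N + 12.9·(cos 215°, sin 215°) = (-69.47, -20.30). So S.y = -20.30.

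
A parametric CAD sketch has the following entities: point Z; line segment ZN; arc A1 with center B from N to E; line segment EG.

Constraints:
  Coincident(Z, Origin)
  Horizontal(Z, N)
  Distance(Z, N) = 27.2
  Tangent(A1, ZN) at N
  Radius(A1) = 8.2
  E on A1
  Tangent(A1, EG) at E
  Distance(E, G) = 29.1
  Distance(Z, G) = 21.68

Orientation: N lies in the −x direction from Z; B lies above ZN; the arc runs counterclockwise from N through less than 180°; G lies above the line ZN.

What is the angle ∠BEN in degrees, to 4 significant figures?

68.89°

Z is at the origin; Z and N share the same y with |ZN| = 27.2 and N on the −x side, so N = (-27.20, 0.000). The tangent condition forces BN to be normal to ZN, so B = N + (0, 8.2) = (-27.20, 8.200). Since BE ⟂ EG (tangency), |BG| = √(8.2² + 29.1²) = 30.23 regardless of where E sits on A1. So G lies on both circle(Z, 21.68) and circle(B, 30.23); the above-ZN intersection is G = (-0.1380, 21.68). E is the foot of the tangent from G: E = (-21.69, 2.127).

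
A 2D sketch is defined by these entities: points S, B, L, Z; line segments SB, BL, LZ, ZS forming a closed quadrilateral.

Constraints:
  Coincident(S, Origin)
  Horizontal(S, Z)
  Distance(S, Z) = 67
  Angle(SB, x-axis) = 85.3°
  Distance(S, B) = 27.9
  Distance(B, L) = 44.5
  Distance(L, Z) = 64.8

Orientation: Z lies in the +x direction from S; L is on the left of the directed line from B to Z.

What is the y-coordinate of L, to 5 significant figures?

56.887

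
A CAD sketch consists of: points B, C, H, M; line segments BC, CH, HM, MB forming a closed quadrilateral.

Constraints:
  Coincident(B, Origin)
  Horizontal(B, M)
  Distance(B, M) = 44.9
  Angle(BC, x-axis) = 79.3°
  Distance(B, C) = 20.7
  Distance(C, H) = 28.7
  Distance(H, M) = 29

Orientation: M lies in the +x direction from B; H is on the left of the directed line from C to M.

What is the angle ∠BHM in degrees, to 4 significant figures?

77.37°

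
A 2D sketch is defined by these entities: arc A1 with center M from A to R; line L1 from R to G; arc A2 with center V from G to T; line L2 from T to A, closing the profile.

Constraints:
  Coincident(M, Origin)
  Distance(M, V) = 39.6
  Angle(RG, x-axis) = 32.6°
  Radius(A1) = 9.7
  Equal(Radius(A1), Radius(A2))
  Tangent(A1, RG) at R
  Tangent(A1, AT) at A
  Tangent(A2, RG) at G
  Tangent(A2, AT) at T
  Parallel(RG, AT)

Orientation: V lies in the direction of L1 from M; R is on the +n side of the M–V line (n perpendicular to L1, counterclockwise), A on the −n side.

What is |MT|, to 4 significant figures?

40.77

The slot axis is L1's direction at 32.6°, so u = (cos 32.6°, sin 32.6°) = (0.8425, 0.5388) and n = (−sin 32.6°, cos 32.6°) = (-0.5388, 0.8425). M is at the origin and V lies 39.6 along u from M, so V = 39.6·u = (33.36, 21.34). Tangency of A1 to both parallel lines with radius 9.7 puts R and A at M ± 9.7·n: R = (-5.226, 8.172), A = (5.226, -8.172). Equal radii place G and T the same way about V: G = V + 9.7·n = (28.14, 29.51), T = V − 9.7·n = (38.59, 13.16). Then |MT| = |T − M| = 40.77.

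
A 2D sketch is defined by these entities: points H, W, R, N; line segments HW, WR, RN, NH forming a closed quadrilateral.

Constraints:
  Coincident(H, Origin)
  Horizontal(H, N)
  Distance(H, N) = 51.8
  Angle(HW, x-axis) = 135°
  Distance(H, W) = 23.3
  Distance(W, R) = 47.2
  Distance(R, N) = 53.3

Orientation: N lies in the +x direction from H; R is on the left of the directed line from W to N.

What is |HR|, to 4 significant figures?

49.17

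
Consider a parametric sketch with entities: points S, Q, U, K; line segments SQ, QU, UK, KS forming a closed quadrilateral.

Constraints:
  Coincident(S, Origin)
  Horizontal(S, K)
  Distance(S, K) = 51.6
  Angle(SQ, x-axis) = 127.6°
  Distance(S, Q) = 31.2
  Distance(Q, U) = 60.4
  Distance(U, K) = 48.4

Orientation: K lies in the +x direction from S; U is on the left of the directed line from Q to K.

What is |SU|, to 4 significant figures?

59.49

Checks: |QU| = 60.40 ✓; |UK| = 48.40 ✓.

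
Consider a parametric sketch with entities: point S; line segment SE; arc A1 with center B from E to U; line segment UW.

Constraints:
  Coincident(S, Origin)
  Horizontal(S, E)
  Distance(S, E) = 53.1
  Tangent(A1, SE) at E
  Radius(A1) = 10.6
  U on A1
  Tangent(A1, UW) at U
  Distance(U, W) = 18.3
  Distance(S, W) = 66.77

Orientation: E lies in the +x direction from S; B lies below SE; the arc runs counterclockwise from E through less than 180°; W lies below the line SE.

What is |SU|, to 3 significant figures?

49.4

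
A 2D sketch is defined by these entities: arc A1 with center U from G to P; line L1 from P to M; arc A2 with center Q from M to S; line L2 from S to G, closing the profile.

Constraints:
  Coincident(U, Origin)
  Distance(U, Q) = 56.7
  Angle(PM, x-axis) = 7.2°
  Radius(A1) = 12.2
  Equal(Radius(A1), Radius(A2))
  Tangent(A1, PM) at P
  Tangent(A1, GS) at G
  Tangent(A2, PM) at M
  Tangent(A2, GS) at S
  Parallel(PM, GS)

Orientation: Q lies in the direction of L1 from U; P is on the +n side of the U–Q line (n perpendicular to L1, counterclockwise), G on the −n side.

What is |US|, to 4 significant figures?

58.00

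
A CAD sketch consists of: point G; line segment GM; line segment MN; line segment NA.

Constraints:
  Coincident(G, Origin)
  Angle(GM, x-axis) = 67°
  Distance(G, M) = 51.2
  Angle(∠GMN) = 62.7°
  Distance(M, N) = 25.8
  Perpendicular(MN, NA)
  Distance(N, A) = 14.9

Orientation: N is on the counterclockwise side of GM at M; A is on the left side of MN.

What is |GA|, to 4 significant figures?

30.68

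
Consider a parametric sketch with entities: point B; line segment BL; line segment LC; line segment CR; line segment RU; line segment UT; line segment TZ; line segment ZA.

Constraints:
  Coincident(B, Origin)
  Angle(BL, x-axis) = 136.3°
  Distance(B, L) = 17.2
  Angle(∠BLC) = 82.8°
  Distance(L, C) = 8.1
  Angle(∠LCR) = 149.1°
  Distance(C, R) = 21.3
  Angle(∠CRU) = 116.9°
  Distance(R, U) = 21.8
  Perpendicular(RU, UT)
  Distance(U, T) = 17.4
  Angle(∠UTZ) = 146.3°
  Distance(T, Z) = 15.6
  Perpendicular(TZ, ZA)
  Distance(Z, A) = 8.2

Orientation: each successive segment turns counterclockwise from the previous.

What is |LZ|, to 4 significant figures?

22.46

RU is perpendicular to UT, so UT runs at 57.50°; with |UT| = 17.4, T = (8.403, -12.86). ∠UTZ = 146.3° gives TZ at 91.20° from the x-axis; with |TZ| = 15.6, Z = (8.077, 2.732). Then |LZ| = |Z − L| = 22.46.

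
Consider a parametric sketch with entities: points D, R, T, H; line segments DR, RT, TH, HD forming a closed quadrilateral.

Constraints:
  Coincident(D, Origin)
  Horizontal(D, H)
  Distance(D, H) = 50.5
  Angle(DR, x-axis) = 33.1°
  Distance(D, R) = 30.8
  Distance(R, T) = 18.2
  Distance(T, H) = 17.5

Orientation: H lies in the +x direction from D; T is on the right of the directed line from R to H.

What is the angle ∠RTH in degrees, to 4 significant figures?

113.6°

D is at the origin; DH is horizontal with |DH| = 50.5 and H in +x, so H = (50.5, 0). DR runs at 33.1° with |DR| = 30.8, so R = (25.80, 16.82). T is determined by |RT| = 18.2 and |TH| = 17.5 together: it lies at the intersection of circle(R, 18.2) and circle(H, 17.5). With |RH| = 29.88, the foot of the radical line on RH is 15.36 from R and the perpendicular offset is √(18.2² − 15.36²) = 9.764. Taking the right-of-RH solution: T = (33.00, 0.1041).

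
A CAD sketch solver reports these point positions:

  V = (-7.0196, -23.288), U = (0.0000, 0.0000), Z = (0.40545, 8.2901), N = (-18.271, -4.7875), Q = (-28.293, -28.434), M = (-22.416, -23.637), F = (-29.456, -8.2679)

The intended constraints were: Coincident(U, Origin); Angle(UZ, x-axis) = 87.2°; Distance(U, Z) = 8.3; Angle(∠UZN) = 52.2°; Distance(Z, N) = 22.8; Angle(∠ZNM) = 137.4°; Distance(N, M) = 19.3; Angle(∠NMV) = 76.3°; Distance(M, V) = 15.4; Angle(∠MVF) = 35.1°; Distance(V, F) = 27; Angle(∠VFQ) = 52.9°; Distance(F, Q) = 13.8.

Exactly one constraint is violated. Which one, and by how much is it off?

Distance(F, Q) = 13.8 — off by 6.40.

U = (0.00, 0.00) ✓; UZ at 87.20° ✓; |UZ| = 8.300 ✓; ∠UZN = 52.20° ✓; |ZN| = 22.80 ✓; ∠ZNM = 137.4° ✓; |NM| = 19.30 ✓; ∠NMV = 76.30° ✓; |MV| = 15.40 ✓; ∠MVF = 35.10° ✓; |VF| = 27.00 ✓; ∠VFQ = 52.90° ✓; |FQ| = 20.20 ✗.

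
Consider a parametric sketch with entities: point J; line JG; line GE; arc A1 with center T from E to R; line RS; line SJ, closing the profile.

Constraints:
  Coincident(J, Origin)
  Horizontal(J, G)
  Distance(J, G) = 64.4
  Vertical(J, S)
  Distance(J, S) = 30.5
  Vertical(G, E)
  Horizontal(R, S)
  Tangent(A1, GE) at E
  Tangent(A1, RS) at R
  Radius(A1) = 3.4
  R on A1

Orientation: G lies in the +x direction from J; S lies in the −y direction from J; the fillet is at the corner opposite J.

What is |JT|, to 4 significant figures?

66.75

J is at the origin; J and G share the same y with |JG| = 64.4 and G on the +x side, so G = (64.40, 0.000). J and S share the same x with |JS| = 30.5 and S on the −y side, so S = (0.000, -30.50). The virtual corner opposite J is at (64.40, -30.50). A1 meets GE tangentially, so TE is at right angles to GE and tangency of A1 to RS means the radius TR is perpendicular to RS, with radius 3.4, so the center T sits 3.4 in from both sides at T = (61.00, -27.10). Then |JT| = |T − J| = 66.75.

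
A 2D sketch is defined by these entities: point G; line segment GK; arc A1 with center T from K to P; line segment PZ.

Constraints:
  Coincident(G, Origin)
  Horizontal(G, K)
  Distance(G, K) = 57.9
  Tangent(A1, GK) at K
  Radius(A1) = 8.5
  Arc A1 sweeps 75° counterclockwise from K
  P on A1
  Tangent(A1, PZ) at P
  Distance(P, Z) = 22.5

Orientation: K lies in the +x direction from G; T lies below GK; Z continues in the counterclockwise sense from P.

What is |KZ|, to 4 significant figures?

31.35

On A1, K sits at bearing 90° from T; a 75° counterclockwise sweep puts P at bearing 165°, so P = T + 8.5·(cos 165°, sin 165°) = (49.69, -6.300). Since A1 is tangent to PZ there, TP ⟂ PZ, so PZ runs along (−sin 165°, cos 165°); with |PZ| = 22.5, Z = (43.87, -28.03). Then |KZ| = |Z − K| = 31.35.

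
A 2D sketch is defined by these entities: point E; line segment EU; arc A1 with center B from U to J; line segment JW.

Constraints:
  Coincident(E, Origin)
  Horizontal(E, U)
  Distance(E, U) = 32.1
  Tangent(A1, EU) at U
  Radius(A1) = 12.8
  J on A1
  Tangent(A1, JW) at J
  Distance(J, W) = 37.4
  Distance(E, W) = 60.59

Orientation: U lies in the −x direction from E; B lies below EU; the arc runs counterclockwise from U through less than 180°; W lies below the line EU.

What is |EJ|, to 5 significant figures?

47.357

Checks: |BJ| = 12.80 ✓; ∠(BJ, JW) = 90.00° ✓; |JW| = 37.40 ✓; |EW| = 60.59 ✓.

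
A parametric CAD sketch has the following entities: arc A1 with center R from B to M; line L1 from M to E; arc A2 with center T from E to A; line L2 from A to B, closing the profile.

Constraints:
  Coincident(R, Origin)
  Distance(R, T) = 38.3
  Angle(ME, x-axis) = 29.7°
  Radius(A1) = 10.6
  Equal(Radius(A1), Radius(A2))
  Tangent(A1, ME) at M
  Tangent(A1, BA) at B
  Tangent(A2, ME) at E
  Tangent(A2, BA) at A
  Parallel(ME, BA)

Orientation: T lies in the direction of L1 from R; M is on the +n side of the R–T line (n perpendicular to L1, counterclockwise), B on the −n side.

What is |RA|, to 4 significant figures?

39.74

The slot axis is L1's direction at 29.7°, so u = (cos 29.7°, sin 29.7°) = (0.8686, 0.4955) and n = (−sin 29.7°, cos 29.7°) = (-0.4955, 0.8686). R is at the origin and T lies 38.3 along u from R, so T = 38.3·u = (33.27, 18.98). Tangency of A1 to both parallel lines with radius 10.6 puts M and B at R ± 10.6·n: M = (-5.252, 9.207), B = (5.252, -9.207). Equal radii place E and A the same way about T: E = T + 10.6·n = (28.02, 28.18), A = T − 10.6·n = (38.52, 9.769). Then |RA| = |A − R| = 39.74.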